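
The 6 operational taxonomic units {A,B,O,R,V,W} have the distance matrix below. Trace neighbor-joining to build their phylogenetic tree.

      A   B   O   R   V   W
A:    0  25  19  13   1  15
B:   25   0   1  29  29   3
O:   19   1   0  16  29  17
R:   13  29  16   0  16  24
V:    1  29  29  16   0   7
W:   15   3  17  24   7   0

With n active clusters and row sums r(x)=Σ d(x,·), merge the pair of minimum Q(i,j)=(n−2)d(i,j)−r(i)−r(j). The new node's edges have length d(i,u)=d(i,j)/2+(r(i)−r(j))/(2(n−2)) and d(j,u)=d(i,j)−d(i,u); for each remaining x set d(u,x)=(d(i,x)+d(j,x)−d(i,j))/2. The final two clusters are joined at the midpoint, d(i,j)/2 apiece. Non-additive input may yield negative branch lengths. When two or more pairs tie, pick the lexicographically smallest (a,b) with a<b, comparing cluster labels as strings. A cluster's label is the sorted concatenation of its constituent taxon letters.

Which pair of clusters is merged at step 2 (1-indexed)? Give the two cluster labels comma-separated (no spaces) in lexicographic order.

BO,W

step 1: merge (B,O) at d=1, Q=-165; branch lengths B→9/8, O→-1/8; new cluster BO
  updated: d(A,BO)=43/2, d(BO,R)=22, d(BO,V)=57/2, d(BO,W)=19/2
step 2: merge (BO,W) at d=19/2, Q=-217/2; branch lengths BO→109/12, W→5/12; new cluster BOW
  updated: d(A,BOW)=27/2, d(BOW,R)=73/4, d(BOW,V)=13
step 3: merge (A,V) at d=1, Q=-111/2; branch lengths A→-1/8, V→9/8; new cluster AV
  updated: d(AV,BOW)=51/4, d(AV,R)=14
step 4: merge (AV,BOW) at d=51/4, Q=-45; branch lengths AV→17/4, BOW→17/2; new cluster ABOVW
  updated: d(ABOVW,R)=39/4
step 5: merge (ABOVW,R) at d=39/4; branch lengths ABOVW→39/8, R→39/8; new cluster ABORVW
final tree: (((A:-1/8,V:9/8):17/4,((B:9/8,O:-1/8):109/12,W:5/12):17/2):39/8,R:39/8)
total length: 34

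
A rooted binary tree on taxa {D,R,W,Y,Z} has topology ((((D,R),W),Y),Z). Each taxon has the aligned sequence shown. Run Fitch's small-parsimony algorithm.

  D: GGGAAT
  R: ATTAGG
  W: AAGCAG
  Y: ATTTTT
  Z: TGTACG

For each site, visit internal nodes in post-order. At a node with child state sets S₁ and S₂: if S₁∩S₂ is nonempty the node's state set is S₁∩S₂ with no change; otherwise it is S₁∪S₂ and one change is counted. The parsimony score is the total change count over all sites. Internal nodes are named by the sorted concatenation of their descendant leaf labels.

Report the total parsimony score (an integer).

site 0, node DR: D={G} ∪ R={A} → {A,G} (+1)
site 0, node DRW: DR={A,G} ∩ W={A} → {A} (+0)
site 0, node DRWY: DRW={A} ∩ Y={A} → {A} (+0)
site 0, node DRWYZ: DRWY={A} ∪ Z={T} → {A,T} (+1)
site 1, node DR: D={G} ∪ R={T} → {G,T} (+1)
site 1, node DRW: DR={G,T} ∪ W={A} → {A,G,T} (+1)
site 1, node DRWY: DRW={A,G,T} ∩ Y={T} → {T} (+0)
site 1, node DRWYZ: DRWY={T} ∪ Z={G} → {G,T} (+1)
site 2, node DR: D={G} ∪ R={T} → {G,T} (+1)
site 2, node DRW: DR={G,T} ∩ W={G} → {G} (+0)
site 2, node DRWY: DRW={G} ∪ Y={T} → {G,T} (+1)
site 2, node DRWYZ: DRWY={G,T} ∩ Z={T} → {T} (+0)
site 3, node DR: D={A} ∩ R={A} → {A} (+0)
site 3, node DRW: DR={A} ∪ W={C} → {A,C} (+1)
site 3, node DRWY: DRW={A,C} ∪ Y={T} → {A,C,T} (+1)
site 3, node DRWYZ: DRWY={A,C,T} ∩ Z={A} → {A} (+0)
site 4, node DR: D={A} ∪ R={G} → {A,G} (+1)
site 4, node DRW: DR={A,G} ∩ W={A} → {A} (+0)
site 4, node DRWY: DRW={A} ∪ Y={T} → {A,T} (+1)
site 4, node DRWYZ: DRWY={A,T} ∪ Z={C} → {A,C,T} (+1)
site 5, node DR: D={T} ∪ R={G} → {G,T} (+1)
site 5, node DRW: DR={G,T} ∩ W={G} → {G} (+0)
site 5, node DRWY: DRW={G} ∪ Y={T} → {G,T} (+1)
site 5, node DRWYZ: DRWY={G,T} ∩ Z={G} → {G} (+0)
per-site changes: [2, 3, 2, 2, 3, 2]; total = 14

14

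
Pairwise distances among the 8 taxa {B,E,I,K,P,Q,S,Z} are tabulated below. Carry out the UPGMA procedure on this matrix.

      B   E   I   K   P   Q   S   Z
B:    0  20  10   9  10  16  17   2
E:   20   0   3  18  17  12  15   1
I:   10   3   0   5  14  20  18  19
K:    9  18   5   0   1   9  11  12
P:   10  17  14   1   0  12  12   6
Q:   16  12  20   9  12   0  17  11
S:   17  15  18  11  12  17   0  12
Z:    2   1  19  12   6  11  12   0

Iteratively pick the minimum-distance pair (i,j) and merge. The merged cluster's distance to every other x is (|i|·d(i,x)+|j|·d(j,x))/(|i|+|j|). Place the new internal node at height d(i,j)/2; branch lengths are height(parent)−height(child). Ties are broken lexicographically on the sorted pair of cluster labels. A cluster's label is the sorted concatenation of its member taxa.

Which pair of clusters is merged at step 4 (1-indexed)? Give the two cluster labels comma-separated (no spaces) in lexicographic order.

BKP,I

iteration 1: select E,Z (d=1); attach at lengths (1/2, 1/2); label the merged cluster EZ
  updated: d(B,EZ)=11, d(EZ,I)=11, d(EZ,K)=15, d(EZ,P)=23/2, d(EZ,Q)=23/2, d(EZ,S)=27/2
iteration 2: select K,P (d=1); attach at lengths (1/2, 1/2); label the merged cluster KP
  updated: d(B,KP)=19/2, d(EZ,KP)=53/4, d(I,KP)=19/2, d(KP,Q)=21/2, d(KP,S)=23/2
iteration 3: select B,KP (d=19/2); attach at lengths (19/4, 17/4); label the merged cluster BKP
  updated: d(BKP,EZ)=25/2, d(BKP,I)=29/3, d(BKP,Q)=37/3, d(BKP,S)=40/3
iteration 4: select BKP,I (d=29/3); attach at lengths (1/12, 29/6); label the merged cluster BIKP
  updated: d(BIKP,EZ)=97/8, d(BIKP,Q)=57/4, d(BIKP,S)=29/2
iteration 5: select EZ,Q (d=23/2); attach at lengths (21/4, 23/4); label the merged cluster EQZ
  updated: d(BIKP,EQZ)=77/6, d(EQZ,S)=44/3
iteration 6: select BIKP,EQZ (d=77/6); attach at lengths (19/12, 2/3); label the merged cluster BEIKPQZ
  updated: d(BEIKPQZ,S)=102/7
iteration 7: select BEIKPQZ,S (d=102/7); attach at lengths (73/84, 51/7); label the merged cluster BEIKPQSZ
final tree: ((((B:19/4,(K:1/2,P:1/2):17/4):1/12,I:29/6):19/12,((E:1/2,Z:1/2):21/4,Q:23/4):2/3):73/84,S:51/7)
total length: 1045/28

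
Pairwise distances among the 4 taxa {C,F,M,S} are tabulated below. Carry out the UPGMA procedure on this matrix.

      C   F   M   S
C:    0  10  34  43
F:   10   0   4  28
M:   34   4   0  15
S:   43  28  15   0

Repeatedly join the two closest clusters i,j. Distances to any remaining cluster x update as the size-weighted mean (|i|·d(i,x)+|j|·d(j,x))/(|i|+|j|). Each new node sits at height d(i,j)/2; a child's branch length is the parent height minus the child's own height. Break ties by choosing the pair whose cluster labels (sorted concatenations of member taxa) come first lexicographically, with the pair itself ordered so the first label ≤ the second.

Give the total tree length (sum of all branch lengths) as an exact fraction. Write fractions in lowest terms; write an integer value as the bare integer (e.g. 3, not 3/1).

167/4

iteration 1: select F,M (d=4); attach at lengths (2, 2); label the merged cluster FM
  updated: d(C,FM)=22, d(FM,S)=43/2
iteration 2: select FM,S (d=43/2); attach at lengths (35/4, 43/4); label the merged cluster FMS
  updated: d(C,FMS)=29
iteration 3: select C,FMS (d=29); attach at lengths (29/2, 15/4); label the merged cluster CFMS
final tree: (C:29/2,((F:2,M:2):35/4,S:43/4):15/4)
total length: 167/4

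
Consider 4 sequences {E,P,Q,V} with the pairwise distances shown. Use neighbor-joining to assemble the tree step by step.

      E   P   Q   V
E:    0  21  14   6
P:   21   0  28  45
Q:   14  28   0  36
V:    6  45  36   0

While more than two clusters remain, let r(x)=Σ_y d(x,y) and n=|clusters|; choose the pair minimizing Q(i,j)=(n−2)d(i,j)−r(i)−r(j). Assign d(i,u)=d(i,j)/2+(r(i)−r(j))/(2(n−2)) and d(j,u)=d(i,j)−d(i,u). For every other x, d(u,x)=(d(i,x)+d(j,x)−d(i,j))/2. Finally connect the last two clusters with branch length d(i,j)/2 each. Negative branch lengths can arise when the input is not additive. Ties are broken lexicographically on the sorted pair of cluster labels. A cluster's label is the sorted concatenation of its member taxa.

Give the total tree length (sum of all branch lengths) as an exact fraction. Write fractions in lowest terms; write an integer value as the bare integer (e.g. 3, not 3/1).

46

iteration 1: select E,V (d=6, Q=-116); attach at lengths (-17/2, 29/2); label the merged cluster EV
  updated: d(EV,P)=30, d(EV,Q)=22
iteration 2: select EV,P (d=30, Q=-80); attach at lengths (12, 18); label the merged cluster EPV
  updated: d(EPV,Q)=10
iteration 3: select EPV,Q (d=10); attach at lengths (5, 5); label the merged cluster EPQV
final tree: (((E:-17/2,V:29/2):12,P:18):5,Q:5)
total length: 46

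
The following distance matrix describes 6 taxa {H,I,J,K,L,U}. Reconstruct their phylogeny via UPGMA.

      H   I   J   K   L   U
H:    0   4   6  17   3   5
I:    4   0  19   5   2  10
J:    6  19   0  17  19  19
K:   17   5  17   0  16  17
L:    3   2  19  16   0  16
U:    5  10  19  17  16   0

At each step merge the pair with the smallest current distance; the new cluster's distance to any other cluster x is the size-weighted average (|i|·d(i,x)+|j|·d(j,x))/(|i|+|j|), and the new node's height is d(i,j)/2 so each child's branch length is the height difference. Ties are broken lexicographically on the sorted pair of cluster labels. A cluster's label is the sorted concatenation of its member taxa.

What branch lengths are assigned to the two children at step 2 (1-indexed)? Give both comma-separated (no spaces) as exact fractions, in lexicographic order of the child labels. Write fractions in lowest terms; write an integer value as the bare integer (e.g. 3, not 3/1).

7/4,3/4

1. join I+L (d=2) ⇒ IL; edges |I|=1, |L|=1
  updated: d(H,IL)=7/2, d(IL,J)=19, d(IL,K)=21/2, d(IL,U)=13
2. join H+IL (d=7/2) ⇒ HIL; edges |H|=7/4, |IL|=3/4
  updated: d(HIL,J)=44/3, d(HIL,K)=38/3, d(HIL,U)=31/3
3. join HIL+U (d=31/3) ⇒ HILU; edges |HIL|=41/12, |U|=31/6
  updated: d(HILU,J)=63/4, d(HILU,K)=55/4
4. join HILU+K (d=55/4) ⇒ HIKLU; edges |HILU|=41/24, |K|=55/8
  updated: d(HIKLU,J)=16
5. join HIKLU+J (d=16) ⇒ HIJKLU; edges |HIKLU|=9/8, |J|=8
final tree: ((((H:7/4,(I:1,L:1):3/4):41/12,U:31/6):41/24,K:55/8):9/8,J:8)
total length: 739/24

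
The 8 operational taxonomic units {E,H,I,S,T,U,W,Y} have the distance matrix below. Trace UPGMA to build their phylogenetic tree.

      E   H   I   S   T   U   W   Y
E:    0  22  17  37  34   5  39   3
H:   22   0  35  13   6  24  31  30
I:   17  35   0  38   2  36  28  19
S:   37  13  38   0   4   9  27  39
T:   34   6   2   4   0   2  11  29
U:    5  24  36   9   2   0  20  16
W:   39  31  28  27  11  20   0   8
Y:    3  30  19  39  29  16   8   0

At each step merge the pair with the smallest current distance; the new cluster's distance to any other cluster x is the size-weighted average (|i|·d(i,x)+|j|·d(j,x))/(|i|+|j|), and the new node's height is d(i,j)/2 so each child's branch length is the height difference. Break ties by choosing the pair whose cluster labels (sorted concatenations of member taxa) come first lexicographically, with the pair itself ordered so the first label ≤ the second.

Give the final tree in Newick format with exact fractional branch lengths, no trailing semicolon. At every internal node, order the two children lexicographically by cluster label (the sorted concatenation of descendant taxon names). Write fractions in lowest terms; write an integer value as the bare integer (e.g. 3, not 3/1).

step 1: merge (I,T) at d=2; branch lengths I→1, T→1; new cluster IT
  updated: d(E,IT)=51/2, d(H,IT)=41/2, d(IT,S)=21, d(IT,U)=19, d(IT,W)=39/2, d(IT,Y)=24
step 2: merge (E,Y) at d=3; branch lengths E→3/2, Y→3/2; new cluster EY
  updated: d(EY,H)=26, d(EY,IT)=99/4, d(EY,S)=38, d(EY,U)=21/2, d(EY,W)=47/2
step 3: merge (S,U) at d=9; branch lengths S→9/2, U→9/2; new cluster SU
  updated: d(EY,SU)=97/4, d(H,SU)=37/2, d(IT,SU)=20, d(SU,W)=47/2
step 4: merge (H,SU) at d=37/2; branch lengths H→37/4, SU→19/4; new cluster HSU
  updated: d(EY,HSU)=149/6, d(HSU,IT)=121/6, d(HSU,W)=26
step 5: merge (IT,W) at d=39/2; branch lengths IT→35/4, W→39/4; new cluster ITW
  updated: d(EY,ITW)=73/3, d(HSU,ITW)=199/9
step 6: merge (HSU,ITW) at d=199/9; branch lengths HSU→65/36, ITW→47/36; new cluster HISTUW
  updated: d(EY,HISTUW)=295/12
step 7: merge (EY,HISTUW) at d=295/12; branch lengths EY→259/24, HISTUW→89/72; new cluster EHISTUWY
final tree: ((E:3/2,Y:3/2):259/24,((H:37/4,(S:9/2,U:9/2):19/4):65/36,((I:1,T:1):35/4,W:39/4):47/36):89/72)
total length: 2219/36

((E:3/2,Y:3/2):259/24,((H:37/4,(S:9/2,U:9/2):19/4):65/36,((I:1,T:1):35/4,W:39/4):47/36):89/72)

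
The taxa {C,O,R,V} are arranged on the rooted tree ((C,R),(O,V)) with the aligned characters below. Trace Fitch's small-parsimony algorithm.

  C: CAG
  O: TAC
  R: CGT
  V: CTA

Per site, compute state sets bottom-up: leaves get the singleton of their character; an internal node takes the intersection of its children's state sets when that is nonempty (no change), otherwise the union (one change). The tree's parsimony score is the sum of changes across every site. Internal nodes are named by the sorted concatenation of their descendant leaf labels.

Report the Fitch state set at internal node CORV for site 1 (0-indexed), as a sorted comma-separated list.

A

CR@0: {C} ∩ {C} = {C} (intersection, +0)
OV@0: {T} ∪ {C} = {C,T} (union, +1)
CORV@0: {C} ∩ {C,T} = {C} (intersection, +0)
CR@1: {A} ∪ {G} = {A,G} (union, +1)
OV@1: {A} ∪ {T} = {A,T} (union, +1)
CORV@1: {A,G} ∩ {A,T} = {A} (intersection, +0)
CR@2: {G} ∪ {T} = {G,T} (union, +1)
OV@2: {C} ∪ {A} = {A,C} (union, +1)
CORV@2: {G,T} ∪ {A,C} = {A,C,G,T} (union, +1)
per-site changes: [1, 2, 3]; total = 6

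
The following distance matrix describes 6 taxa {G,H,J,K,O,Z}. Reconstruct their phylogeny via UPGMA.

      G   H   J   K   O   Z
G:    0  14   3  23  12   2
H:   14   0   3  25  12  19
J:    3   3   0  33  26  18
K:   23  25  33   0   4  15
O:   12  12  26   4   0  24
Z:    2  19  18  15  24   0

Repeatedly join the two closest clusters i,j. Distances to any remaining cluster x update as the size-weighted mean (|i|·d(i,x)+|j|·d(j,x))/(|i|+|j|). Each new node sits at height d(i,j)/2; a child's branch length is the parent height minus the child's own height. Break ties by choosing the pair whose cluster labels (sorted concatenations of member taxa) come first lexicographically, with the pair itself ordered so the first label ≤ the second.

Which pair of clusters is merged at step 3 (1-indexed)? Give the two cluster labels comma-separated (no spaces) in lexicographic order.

1. join G+Z (d=2) ⇒ GZ; edges |G|=1, |Z|=1
  updated: d(GZ,H)=33/2, d(GZ,J)=21/2, d(GZ,K)=19, d(GZ,O)=18
2. join H+J (d=3) ⇒ HJ; edges |H|=3/2, |J|=3/2
  updated: d(GZ,HJ)=27/2, d(HJ,K)=29, d(HJ,O)=19
3. join K+O (d=4) ⇒ KO; edges |K|=2, |O|=2
  updated: d(GZ,KO)=37/2, d(HJ,KO)=24
4. join GZ+HJ (d=27/2) ⇒ GHJZ; edges |GZ|=23/4, |HJ|=21/4
  updated: d(GHJZ,KO)=85/4
5. join GHJZ+KO (d=85/4) ⇒ GHJKOZ; edges |GHJZ|=31/8, |KO|=69/8
final tree: (((G:1,Z:1):23/4,(H:3/2,J:3/2):21/4):31/8,(K:2,O:2):69/8)
total length: 65/2

K,O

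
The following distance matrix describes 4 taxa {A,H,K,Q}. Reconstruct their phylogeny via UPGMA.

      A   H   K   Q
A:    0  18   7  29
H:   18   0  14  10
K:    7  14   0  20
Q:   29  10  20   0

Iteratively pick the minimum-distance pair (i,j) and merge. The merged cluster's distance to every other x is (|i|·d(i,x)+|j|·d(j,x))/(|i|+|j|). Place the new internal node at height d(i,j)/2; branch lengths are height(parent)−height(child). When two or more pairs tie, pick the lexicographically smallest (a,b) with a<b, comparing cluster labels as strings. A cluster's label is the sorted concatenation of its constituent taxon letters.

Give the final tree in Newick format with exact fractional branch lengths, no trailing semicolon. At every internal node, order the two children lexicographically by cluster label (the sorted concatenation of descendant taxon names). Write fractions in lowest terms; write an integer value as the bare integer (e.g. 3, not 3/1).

step 1: merge (A,K) at d=7; branch lengths A→7/2, K→7/2; new cluster AK
  updated: d(AK,H)=16, d(AK,Q)=49/2
step 2: merge (H,Q) at d=10; branch lengths H→5, Q→5; new cluster HQ
  updated: d(AK,HQ)=81/4
step 3: merge (AK,HQ) at d=81/4; branch lengths AK→53/8, HQ→41/8; new cluster AHKQ
final tree: ((A:7/2,K:7/2):53/8,(H:5,Q:5):41/8)
total length: 115/4

((A:7/2,K:7/2):53/8,(H:5,Q:5):41/8)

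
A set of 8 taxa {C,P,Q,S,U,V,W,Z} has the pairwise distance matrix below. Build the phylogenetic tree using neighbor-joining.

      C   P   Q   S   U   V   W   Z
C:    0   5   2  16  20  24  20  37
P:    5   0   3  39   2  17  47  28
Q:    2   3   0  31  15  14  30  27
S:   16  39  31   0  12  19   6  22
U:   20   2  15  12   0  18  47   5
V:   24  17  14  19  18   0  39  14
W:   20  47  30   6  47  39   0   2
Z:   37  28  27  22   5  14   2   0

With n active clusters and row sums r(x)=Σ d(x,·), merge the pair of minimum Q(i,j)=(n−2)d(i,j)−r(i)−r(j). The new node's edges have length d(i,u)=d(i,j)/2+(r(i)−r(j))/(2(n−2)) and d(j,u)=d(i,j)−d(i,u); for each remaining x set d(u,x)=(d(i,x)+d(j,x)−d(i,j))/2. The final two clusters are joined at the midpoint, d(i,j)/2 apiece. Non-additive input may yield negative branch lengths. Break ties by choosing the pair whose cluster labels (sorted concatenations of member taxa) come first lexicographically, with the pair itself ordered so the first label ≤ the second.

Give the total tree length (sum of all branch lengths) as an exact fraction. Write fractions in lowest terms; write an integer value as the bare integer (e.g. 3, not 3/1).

iteration 1: select W,Z (d=2, Q=-314); attach at lengths (17/3, -11/3); label the merged cluster WZ
  updated: d(C,WZ)=55/2, d(P,WZ)=73/2, d(Q,WZ)=55/2, d(S,WZ)=13, d(U,WZ)=25, d(V,WZ)=51/2
iteration 2: select S,WZ (d=13, Q=-220); attach at lengths (4, 9); label the merged cluster SWZ
  updated: d(C,SWZ)=61/4, d(P,SWZ)=125/4, d(Q,SWZ)=91/4, d(SWZ,U)=12, d(SWZ,V)=63/4
iteration 3: select SWZ,V (d=63/4, Q=-491/4); attach at lengths (285/32, 219/32); label the merged cluster SVWZ
  updated: d(C,SVWZ)=47/4, d(P,SVWZ)=65/4, d(Q,SVWZ)=21/2, d(SVWZ,U)=57/8
iteration 4: select SVWZ,U (d=57/8, Q=-547/8); attach at lengths (61/16, 53/16); label the merged cluster SUVWZ
  updated: d(C,SUVWZ)=197/16, d(P,SUVWZ)=89/16, d(Q,SUVWZ)=147/16
iteration 5: select C,Q (d=2, Q=-59/2); attach at lengths (73/32, -9/32); label the merged cluster CQ
  updated: d(CQ,P)=3, d(CQ,SUVWZ)=39/4
iteration 6: select CQ,P (d=3, Q=-293/16); attach at lengths (115/32, -19/32); label the merged cluster CPQ
  updated: d(CPQ,SUVWZ)=197/32
iteration 7: select CPQ,SUVWZ (d=197/32); attach at lengths (197/64, 197/64); label the merged cluster CPQSUVWZ
final tree: (((C:73/32,Q:-9/32):115/32,P:-19/32):197/64,(((S:4,(W:17/3,Z:-11/3):9):285/32,V:219/32):61/16,U:53/16):197/64)
total length: 1569/32

1569/32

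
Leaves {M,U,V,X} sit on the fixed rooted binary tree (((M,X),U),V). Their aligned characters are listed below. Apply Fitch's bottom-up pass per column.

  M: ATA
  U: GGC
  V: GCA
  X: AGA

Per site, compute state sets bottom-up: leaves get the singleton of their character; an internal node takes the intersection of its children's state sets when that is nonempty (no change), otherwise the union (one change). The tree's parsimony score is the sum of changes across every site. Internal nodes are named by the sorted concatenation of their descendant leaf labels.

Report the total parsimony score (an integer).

MX@0: {A} ∩ {A} = {A} (intersection, +0)
MUX@0: {A} ∪ {G} = {A,G} (union, +1)
MUVX@0: {A,G} ∩ {G} = {G} (intersection, +0)
MX@1: {T} ∪ {G} = {G,T} (union, +1)
MUX@1: {G,T} ∩ {G} = {G} (intersection, +0)
MUVX@1: {G} ∪ {C} = {C,G} (union, +1)
MX@2: {A} ∩ {A} = {A} (intersection, +0)
MUX@2: {A} ∪ {C} = {A,C} (union, +1)
MUVX@2: {A,C} ∩ {A} = {A} (intersection, +0)
per-site changes: [1, 2, 1]; total = 4

4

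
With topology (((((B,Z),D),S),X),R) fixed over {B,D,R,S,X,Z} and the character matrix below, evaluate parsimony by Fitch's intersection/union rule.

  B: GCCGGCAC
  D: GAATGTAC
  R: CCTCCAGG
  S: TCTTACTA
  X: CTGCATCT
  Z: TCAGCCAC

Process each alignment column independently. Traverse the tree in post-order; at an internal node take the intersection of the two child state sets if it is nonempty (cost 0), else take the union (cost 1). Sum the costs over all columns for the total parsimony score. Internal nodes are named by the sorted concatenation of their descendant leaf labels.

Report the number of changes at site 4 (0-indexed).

site 0, node BZ: B={G} ∪ Z={T} → {G,T} (+1)
site 0, node BDZ: BZ={G,T} ∩ D={G} → {G} (+0)
site 0, node BDSZ: BDZ={G} ∪ S={T} → {G,T} (+1)
site 0, node BDSXZ: BDSZ={G,T} ∪ X={C} → {C,G,T} (+1)
site 0, node BDRSXZ: BDSXZ={C,G,T} ∩ R={C} → {C} (+0)
site 1, node BZ: B={C} ∩ Z={C} → {C} (+0)
site 1, node BDZ: BZ={C} ∪ D={A} → {A,C} (+1)
site 1, node BDSZ: BDZ={A,C} ∩ S={C} → {C} (+0)
site 1, node BDSXZ: BDSZ={C} ∪ X={T} → {C,T} (+1)
site 1, node BDRSXZ: BDSXZ={C,T} ∩ R={C} → {C} (+0)
site 2, node BZ: B={C} ∪ Z={A} → {A,C} (+1)
site 2, node BDZ: BZ={A,C} ∩ D={A} → {A} (+0)
site 2, node BDSZ: BDZ={A} ∪ S={T} → {A,T} (+1)
site 2, node BDSXZ: BDSZ={A,T} ∪ X={G} → {A,G,T} (+1)
site 2, node BDRSXZ: BDSXZ={A,G,T} ∩ R={T} → {T} (+0)
site 3, node BZ: B={G} ∩ Z={G} → {G} (+0)
site 3, node BDZ: BZ={G} ∪ D={T} → {G,T} (+1)
site 3, node BDSZ: BDZ={G,T} ∩ S={T} → {T} (+0)
site 3, node BDSXZ: BDSZ={T} ∪ X={C} → {C,T} (+1)
site 3, node BDRSXZ: BDSXZ={C,T} ∩ R={C} → {C} (+0)
site 4, node BZ: B={G} ∪ Z={C} → {C,G} (+1)
site 4, node BDZ: BZ={C,G} ∩ D={G} → {G} (+0)
site 4, node BDSZ: BDZ={G} ∪ S={A} → {A,G} (+1)
site 4, node BDSXZ: BDSZ={A,G} ∩ X={A} → {A} (+0)
site 4, node BDRSXZ: BDSXZ={A} ∪ R={C} → {A,C} (+1)
site 5, node BZ: B={C} ∩ Z={C} → {C} (+0)
site 5, node BDZ: BZ={C} ∪ D={T} → {C,T} (+1)
site 5, node BDSZ: BDZ={C,T} ∩ S={C} → {C} (+0)
site 5, node BDSXZ: BDSZ={C} ∪ X={T} → {C,T} (+1)
site 5, node BDRSXZ: BDSXZ={C,T} ∪ R={A} → {A,C,T} (+1)
site 6, node BZ: B={A} ∩ Z={A} → {A} (+0)
site 6, node BDZ: BZ={A} ∩ D={A} → {A} (+0)
site 6, node BDSZ: BDZ={A} ∪ S={T} → {A,T} (+1)
site 6, node BDSXZ: BDSZ={A,T} ∪ X={C} → {A,C,T} (+1)
site 6, node BDRSXZ: BDSXZ={A,C,T} ∪ R={G} → {A,C,G,T} (+1)
site 7, node BZ: B={C} ∩ Z={C} → {C} (+0)
site 7, node BDZ: BZ={C} ∩ D={C} → {C} (+0)
site 7, node BDSZ: BDZ={C} ∪ S={A} → {A,C} (+1)
site 7, node BDSXZ: BDSZ={A,C} ∪ X={T} → {A,C,T} (+1)
site 7, node BDRSXZ: BDSXZ={A,C,T} ∪ R={G} → {A,C,G,T} (+1)
per-site changes: [3, 2, 3, 2, 3, 3, 3, 3]; total = 22

3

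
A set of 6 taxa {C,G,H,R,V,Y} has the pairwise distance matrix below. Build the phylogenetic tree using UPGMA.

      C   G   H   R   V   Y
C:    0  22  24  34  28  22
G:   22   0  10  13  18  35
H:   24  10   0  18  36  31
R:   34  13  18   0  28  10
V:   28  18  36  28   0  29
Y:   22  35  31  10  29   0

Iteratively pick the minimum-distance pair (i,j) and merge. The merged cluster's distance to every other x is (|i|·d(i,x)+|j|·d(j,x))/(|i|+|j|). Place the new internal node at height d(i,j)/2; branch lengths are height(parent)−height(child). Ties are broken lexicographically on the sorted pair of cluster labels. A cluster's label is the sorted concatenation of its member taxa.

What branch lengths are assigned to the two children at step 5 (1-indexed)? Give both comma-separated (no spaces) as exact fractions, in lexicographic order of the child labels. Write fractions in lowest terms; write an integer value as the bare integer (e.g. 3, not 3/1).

23/20,139/10

iteration 1: select G,H (d=10); attach at lengths (5, 5); label the merged cluster GH
  updated: d(C,GH)=23, d(GH,R)=31/2, d(GH,V)=27, d(GH,Y)=33
iteration 2: select R,Y (d=10); attach at lengths (5, 5); label the merged cluster RY
  updated: d(C,RY)=28, d(GH,RY)=97/4, d(RY,V)=57/2
iteration 3: select C,GH (d=23); attach at lengths (23/2, 13/2); label the merged cluster CGH
  updated: d(CGH,RY)=51/2, d(CGH,V)=82/3
iteration 4: select CGH,RY (d=51/2); attach at lengths (5/4, 31/4); label the merged cluster CGHRY
  updated: d(CGHRY,V)=139/5
iteration 5: select CGHRY,V (d=139/5); attach at lengths (23/20, 139/10); label the merged cluster CGHRVY
final tree: (((C:23/2,(G:5,H:5):13/2):5/4,(R:5,Y:5):31/4):23/20,V:139/10)
total length: 1241/20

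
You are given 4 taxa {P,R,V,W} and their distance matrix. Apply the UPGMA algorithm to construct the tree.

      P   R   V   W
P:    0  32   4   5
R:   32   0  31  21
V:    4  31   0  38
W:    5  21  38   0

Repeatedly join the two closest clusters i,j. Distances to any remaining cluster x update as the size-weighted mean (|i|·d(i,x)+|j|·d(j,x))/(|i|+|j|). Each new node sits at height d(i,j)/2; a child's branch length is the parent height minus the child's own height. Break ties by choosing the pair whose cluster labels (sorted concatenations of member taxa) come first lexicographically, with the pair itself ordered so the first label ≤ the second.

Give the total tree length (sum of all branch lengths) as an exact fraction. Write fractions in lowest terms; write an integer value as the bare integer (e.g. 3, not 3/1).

iteration 1: select P,V (d=4); attach at lengths (2, 2); label the merged cluster PV
  updated: d(PV,R)=63/2, d(PV,W)=43/2
iteration 2: select R,W (d=21); attach at lengths (21/2, 21/2); label the merged cluster RW
  updated: d(PV,RW)=53/2
iteration 3: select PV,RW (d=53/2); attach at lengths (45/4, 11/4); label the merged cluster PRVW
final tree: ((P:2,V:2):45/4,(R:21/2,W:21/2):11/4)
total length: 39

39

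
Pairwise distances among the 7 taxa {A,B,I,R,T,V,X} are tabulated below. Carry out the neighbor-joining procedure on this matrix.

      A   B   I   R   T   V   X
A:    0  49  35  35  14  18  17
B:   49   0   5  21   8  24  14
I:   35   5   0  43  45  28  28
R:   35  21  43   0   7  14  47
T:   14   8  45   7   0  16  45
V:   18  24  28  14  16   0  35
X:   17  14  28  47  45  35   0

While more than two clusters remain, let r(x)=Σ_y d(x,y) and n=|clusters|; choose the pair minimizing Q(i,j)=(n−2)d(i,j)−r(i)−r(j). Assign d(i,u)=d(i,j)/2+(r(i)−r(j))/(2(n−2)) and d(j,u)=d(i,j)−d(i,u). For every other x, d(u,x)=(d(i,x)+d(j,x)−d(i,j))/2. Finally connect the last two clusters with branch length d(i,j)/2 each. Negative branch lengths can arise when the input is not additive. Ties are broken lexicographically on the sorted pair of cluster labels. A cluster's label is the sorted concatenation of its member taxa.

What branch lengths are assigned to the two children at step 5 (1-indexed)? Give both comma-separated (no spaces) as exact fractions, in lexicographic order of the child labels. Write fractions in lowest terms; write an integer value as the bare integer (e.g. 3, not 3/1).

step 1: merge (B,I) at d=5, Q=-280; branch lengths B→-19/5, I→44/5; new cluster BI
  updated: d(A,BI)=79/2, d(BI,R)=59/2, d(BI,T)=24, d(BI,V)=47/2, d(BI,X)=37/2
step 2: merge (BI,X) at d=37/2, Q=-447/2; branch lengths BI→93/16, X→203/16; new cluster BIX
  updated: d(A,BIX)=19, d(BIX,R)=29, d(BIX,T)=101/4, d(BIX,V)=20
step 3: merge (R,T) at d=7, Q=-505/4; branch lengths R→175/24, T→-7/24; new cluster RT
  updated: d(A,RT)=21, d(BIX,RT)=189/8, d(RT,V)=23/2
step 4: merge (A,BIX) at d=19, Q=-661/8; branch lengths A→267/32, BIX→341/32; new cluster ABIX
  updated: d(ABIX,RT)=205/16, d(ABIX,V)=19/2
step 5: merge (ABIX,RT) at d=205/16, Q=-541/16; branch lengths ABIX→173/32, RT→237/32; new cluster ABIRTX
  updated: d(ABIRTX,V)=131/32
step 6: merge (ABIRTX,V) at d=131/32; branch lengths ABIRTX→131/64, V→131/64; new cluster ABIRTVX
final tree: (((A:267/32,((B:-19/5,I:44/5):93/16,X:203/16):341/32):173/32,(R:175/24,T:-7/24):237/32):131/64,V:131/64)
total length: 2125/32

173/32,237/32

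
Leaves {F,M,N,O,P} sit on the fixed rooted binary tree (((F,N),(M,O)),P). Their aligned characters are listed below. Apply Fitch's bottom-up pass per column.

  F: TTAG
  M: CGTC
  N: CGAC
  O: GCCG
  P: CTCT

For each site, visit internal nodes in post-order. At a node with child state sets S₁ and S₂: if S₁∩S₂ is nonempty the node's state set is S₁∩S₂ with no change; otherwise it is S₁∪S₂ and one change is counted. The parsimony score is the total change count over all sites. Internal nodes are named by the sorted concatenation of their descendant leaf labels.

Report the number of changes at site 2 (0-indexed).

2

FN@0: {T} ∪ {C} = {C,T} (union, +1)
MO@0: {C} ∪ {G} = {C,G} (union, +1)
FMNO@0: {C,T} ∩ {C,G} = {C} (intersection, +0)
FMNOP@0: {C} ∩ {C} = {C} (intersection, +0)
FN@1: {T} ∪ {G} = {G,T} (union, +1)
MO@1: {G} ∪ {C} = {C,G} (union, +1)
FMNO@1: {G,T} ∩ {C,G} = {G} (intersection, +0)
FMNOP@1: {G} ∪ {T} = {G,T} (union, +1)
FN@2: {A} ∩ {A} = {A} (intersection, +0)
MO@2: {T} ∪ {C} = {C,T} (union, +1)
FMNO@2: {A} ∪ {C,T} = {A,C,T} (union, +1)
FMNOP@2: {A,C,T} ∩ {C} = {C} (intersection, +0)
FN@3: {G} ∪ {C} = {C,G} (union, +1)
MO@3: {C} ∪ {G} = {C,G} (union, +1)
FMNO@3: {C,G} ∩ {C,G} = {C,G} (intersection, +0)
FMNOP@3: {C,G} ∪ {T} = {C,G,T} (union, +1)
per-site changes: [2, 3, 2, 3]; total = 10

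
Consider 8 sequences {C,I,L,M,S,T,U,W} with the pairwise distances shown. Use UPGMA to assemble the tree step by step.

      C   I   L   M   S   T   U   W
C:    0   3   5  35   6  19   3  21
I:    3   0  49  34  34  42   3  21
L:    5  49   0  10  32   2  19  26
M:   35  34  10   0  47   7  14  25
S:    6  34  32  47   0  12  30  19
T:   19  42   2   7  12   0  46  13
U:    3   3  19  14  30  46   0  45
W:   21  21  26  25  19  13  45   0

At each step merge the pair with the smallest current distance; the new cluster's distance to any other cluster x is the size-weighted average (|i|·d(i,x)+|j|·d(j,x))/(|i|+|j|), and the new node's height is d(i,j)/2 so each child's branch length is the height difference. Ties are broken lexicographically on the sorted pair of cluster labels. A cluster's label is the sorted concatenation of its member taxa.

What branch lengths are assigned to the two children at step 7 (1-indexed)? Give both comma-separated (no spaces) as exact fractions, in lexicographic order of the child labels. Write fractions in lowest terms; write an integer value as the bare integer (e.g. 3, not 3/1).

25/2,13/12

step 1: merge (L,T) at d=2; branch lengths L→1, T→1; new cluster LT
  updated: d(C,LT)=12, d(I,LT)=91/2, d(LT,M)=17/2, d(LT,S)=22, d(LT,U)=65/2, d(LT,W)=39/2
step 2: merge (C,I) at d=3; branch lengths C→3/2, I→3/2; new cluster CI
  updated: d(CI,LT)=115/4, d(CI,M)=69/2, d(CI,S)=20, d(CI,U)=3, d(CI,W)=21
step 3: merge (CI,U) at d=3; branch lengths CI→0, U→3/2; new cluster CIU
  updated: d(CIU,LT)=30, d(CIU,M)=83/3, d(CIU,S)=70/3, d(CIU,W)=29
step 4: merge (LT,M) at d=17/2; branch lengths LT→13/4, M→17/4; new cluster LMT
  updated: d(CIU,LMT)=263/9, d(LMT,S)=91/3, d(LMT,W)=64/3
step 5: merge (S,W) at d=19; branch lengths S→19/2, W→19/2; new cluster SW
  updated: d(CIU,SW)=157/6, d(LMT,SW)=155/6
step 6: merge (LMT,SW) at d=155/6; branch lengths LMT→26/3, SW→41/12; new cluster LMSTW
  updated: d(CIU,LMSTW)=28
step 7: merge (CIU,LMSTW) at d=28; branch lengths CIU→25/2, LMSTW→13/12; new cluster CILMSTUW
final tree: (((C:3/2,I:3/2):0,U:3/2):25/2,(((L:1,T:1):13/4,M:17/4):26/3,(S:19/2,W:19/2):41/12):13/12)
total length: 176/3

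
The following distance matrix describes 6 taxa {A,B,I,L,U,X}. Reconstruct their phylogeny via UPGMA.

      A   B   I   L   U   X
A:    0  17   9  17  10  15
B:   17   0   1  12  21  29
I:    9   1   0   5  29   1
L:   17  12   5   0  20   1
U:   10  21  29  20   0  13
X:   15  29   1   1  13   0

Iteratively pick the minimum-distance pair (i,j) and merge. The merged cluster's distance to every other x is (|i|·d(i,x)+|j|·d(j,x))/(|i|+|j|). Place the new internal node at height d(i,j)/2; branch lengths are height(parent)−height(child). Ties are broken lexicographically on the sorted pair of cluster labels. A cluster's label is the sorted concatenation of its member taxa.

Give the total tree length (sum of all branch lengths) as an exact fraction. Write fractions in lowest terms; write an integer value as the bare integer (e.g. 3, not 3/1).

59/2

1. join B+I (d=1) ⇒ BI; edges |B|=1/2, |I|=1/2
  updated: d(A,BI)=13, d(BI,L)=17/2, d(BI,U)=25, d(BI,X)=15
2. join L+X (d=1) ⇒ LX; edges |L|=1/2, |X|=1/2
  updated: d(A,LX)=16, d(BI,LX)=47/4, d(LX,U)=33/2
3. join A+U (d=10) ⇒ AU; edges |A|=5, |U|=5
  updated: d(AU,BI)=19, d(AU,LX)=65/4
4. join BI+LX (d=47/4) ⇒ BILX; edges |BI|=43/8, |LX|=43/8
  updated: d(AU,BILX)=141/8
5. join AU+BILX (d=141/8) ⇒ ABILUX; edges |AU|=61/16, |BILX|=47/16
final tree: ((A:5,U:5):61/16,((B:1/2,I:1/2):43/8,(L:1/2,X:1/2):43/8):47/16)
total length: 59/2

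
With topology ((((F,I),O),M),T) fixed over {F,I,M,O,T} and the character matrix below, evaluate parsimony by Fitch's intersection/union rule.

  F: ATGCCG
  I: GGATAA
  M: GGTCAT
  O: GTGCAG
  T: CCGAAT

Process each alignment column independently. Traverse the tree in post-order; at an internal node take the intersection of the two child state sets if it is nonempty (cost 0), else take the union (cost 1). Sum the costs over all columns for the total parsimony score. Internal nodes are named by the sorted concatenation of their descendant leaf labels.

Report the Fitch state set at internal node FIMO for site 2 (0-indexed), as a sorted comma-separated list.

G,T

FI@0: {A} ∪ {G} = {A,G} (union, +1)
FIO@0: {A,G} ∩ {G} = {G} (intersection, +0)
FIMO@0: {G} ∩ {G} = {G} (intersection, +0)
FIMOT@0: {G} ∪ {C} = {C,G} (union, +1)
FI@1: {T} ∪ {G} = {G,T} (union, +1)
FIO@1: {G,T} ∩ {T} = {T} (intersection, +0)
FIMO@1: {T} ∪ {G} = {G,T} (union, +1)
FIMOT@1: {G,T} ∪ {C} = {C,G,T} (union, +1)
FI@2: {G} ∪ {A} = {A,G} (union, +1)
FIO@2: {A,G} ∩ {G} = {G} (intersection, +0)
FIMO@2: {G} ∪ {T} = {G,T} (union, +1)
FIMOT@2: {G,T} ∩ {G} = {G} (intersection, +0)
FI@3: {C} ∪ {T} = {C,T} (union, +1)
FIO@3: {C,T} ∩ {C} = {C} (intersection, +0)
FIMO@3: {C} ∩ {C} = {C} (intersection, +0)
FIMOT@3: {C} ∪ {A} = {A,C} (union, +1)
FI@4: {C} ∪ {A} = {A,C} (union, +1)
FIO@4: {A,C} ∩ {A} = {A} (intersection, +0)
FIMO@4: {A} ∩ {A} = {A} (intersection, +0)
FIMOT@4: {A} ∩ {A} = {A} (intersection, +0)
FI@5: {G} ∪ {A} = {A,G} (union, +1)
FIO@5: {A,G} ∩ {G} = {G} (intersection, +0)
FIMO@5: {G} ∪ {T} = {G,T} (union, +1)
FIMOT@5: {G,T} ∩ {T} = {T} (intersection, +0)
per-site changes: [2, 3, 2, 2, 1, 2]; total = 12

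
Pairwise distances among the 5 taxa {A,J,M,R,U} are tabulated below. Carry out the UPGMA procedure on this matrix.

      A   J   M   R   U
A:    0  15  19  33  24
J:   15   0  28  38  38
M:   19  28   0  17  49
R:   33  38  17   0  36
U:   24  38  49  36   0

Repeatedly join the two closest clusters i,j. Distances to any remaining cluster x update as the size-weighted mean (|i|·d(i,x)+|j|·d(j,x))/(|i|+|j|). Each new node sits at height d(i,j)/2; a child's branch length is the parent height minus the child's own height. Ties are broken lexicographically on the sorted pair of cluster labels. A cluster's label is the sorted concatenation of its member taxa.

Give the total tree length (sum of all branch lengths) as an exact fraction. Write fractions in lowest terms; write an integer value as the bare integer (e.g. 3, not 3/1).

1. join A+J (d=15) ⇒ AJ; edges |A|=15/2, |J|=15/2
  updated: d(AJ,M)=47/2, d(AJ,R)=71/2, d(AJ,U)=31
2. join M+R (d=17) ⇒ MR; edges |M|=17/2, |R|=17/2
  updated: d(AJ,MR)=59/2, d(MR,U)=85/2
3. join AJ+MR (d=59/2) ⇒ AJMR; edges |AJ|=29/4, |MR|=25/4
  updated: d(AJMR,U)=147/4
4. join AJMR+U (d=147/4) ⇒ AJMRU; edges |AJMR|=29/8, |U|=147/8
final tree: (((A:15/2,J:15/2):29/4,(M:17/2,R:17/2):25/4):29/8,U:147/8)
total length: 135/2

135/2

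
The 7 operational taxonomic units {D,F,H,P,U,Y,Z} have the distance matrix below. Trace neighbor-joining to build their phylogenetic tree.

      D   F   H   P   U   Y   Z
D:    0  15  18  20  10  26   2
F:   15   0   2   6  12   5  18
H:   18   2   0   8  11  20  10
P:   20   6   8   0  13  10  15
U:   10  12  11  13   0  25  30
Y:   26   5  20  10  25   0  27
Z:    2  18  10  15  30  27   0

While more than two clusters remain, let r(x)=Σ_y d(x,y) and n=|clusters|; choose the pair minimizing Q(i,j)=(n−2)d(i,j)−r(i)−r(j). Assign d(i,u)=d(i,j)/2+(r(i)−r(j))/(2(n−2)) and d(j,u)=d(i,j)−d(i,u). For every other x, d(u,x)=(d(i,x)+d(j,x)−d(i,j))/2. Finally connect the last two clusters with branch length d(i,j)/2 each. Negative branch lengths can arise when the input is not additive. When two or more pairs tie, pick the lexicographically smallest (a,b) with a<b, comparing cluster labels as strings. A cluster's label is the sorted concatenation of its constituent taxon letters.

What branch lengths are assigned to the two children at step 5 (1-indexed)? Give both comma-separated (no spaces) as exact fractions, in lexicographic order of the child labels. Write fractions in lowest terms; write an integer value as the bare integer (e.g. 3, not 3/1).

iteration 1: select D,Z (d=2, Q=-183); attach at lengths (-1/10, 21/10); label the merged cluster DZ
  updated: d(DZ,F)=31/2, d(DZ,H)=13, d(DZ,P)=33/2, d(DZ,U)=19, d(DZ,Y)=51/2
iteration 2: select F,Y (d=5, Q=-106); attach at lengths (-25/8, 65/8); label the merged cluster FY
  updated: d(DZ,FY)=18, d(FY,H)=17/2, d(FY,P)=11/2, d(FY,U)=16
iteration 3: select FY,P (d=11/2, Q=-149/2); attach at lengths (43/12, 23/12); label the merged cluster FPY
  updated: d(DZ,FPY)=29/2, d(FPY,H)=11/2, d(FPY,U)=47/4
iteration 4: select DZ,U (d=19, Q=-201/4); attach at lengths (171/16, 133/16); label the merged cluster DUZ
  updated: d(DUZ,FPY)=29/8, d(DUZ,H)=5/2
iteration 5: select DUZ,FPY (d=29/8, Q=-93/8); attach at lengths (5/16, 53/16); label the merged cluster DFPUYZ
  updated: d(DFPUYZ,H)=35/16
iteration 6: select DFPUYZ,H (d=35/16); attach at lengths (35/32, 35/32); label the merged cluster DFHPUYZ
final tree: ((((D:-1/10,Z:21/10):171/16,U:133/16):5/16,((F:-25/8,Y:65/8):43/12,P:23/12):53/16):35/32,H:35/32)
total length: 597/16

5/16,53/16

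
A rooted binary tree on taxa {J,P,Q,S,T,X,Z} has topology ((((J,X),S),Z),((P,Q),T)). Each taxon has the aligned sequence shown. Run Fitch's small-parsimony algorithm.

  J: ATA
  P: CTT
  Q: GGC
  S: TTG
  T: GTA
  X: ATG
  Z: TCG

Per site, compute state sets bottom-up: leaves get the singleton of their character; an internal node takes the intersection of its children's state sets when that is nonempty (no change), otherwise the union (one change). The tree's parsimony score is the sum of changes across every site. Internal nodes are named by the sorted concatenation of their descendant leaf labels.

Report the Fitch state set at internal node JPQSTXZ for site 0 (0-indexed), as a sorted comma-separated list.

site 0, node JX: J={A} ∩ X={A} → {A} (+0)
site 0, node JSX: JX={A} ∪ S={T} → {A,T} (+1)
site 0, node JSXZ: JSX={A,T} ∩ Z={T} → {T} (+0)
site 0, node PQ: P={C} ∪ Q={G} → {C,G} (+1)
site 0, node PQT: PQ={C,G} ∩ T={G} → {G} (+0)
site 0, node JPQSTXZ: JSXZ={T} ∪ PQT={G} → {G,T} (+1)
site 1, node JX: J={T} ∩ X={T} → {T} (+0)
site 1, node JSX: JX={T} ∩ S={T} → {T} (+0)
site 1, node JSXZ: JSX={T} ∪ Z={C} → {C,T} (+1)
site 1, node PQ: P={T} ∪ Q={G} → {G,T} (+1)
site 1, node PQT: PQ={G,T} ∩ T={T} → {T} (+0)
site 1, node JPQSTXZ: JSXZ={C,T} ∩ PQT={T} → {T} (+0)
site 2, node JX: J={A} ∪ X={G} → {A,G} (+1)
site 2, node JSX: JX={A,G} ∩ S={G} → {G} (+0)
site 2, node JSXZ: JSX={G} ∩ Z={G} → {G} (+0)
site 2, node PQ: P={T} ∪ Q={C} → {C,T} (+1)
site 2, node PQT: PQ={C,T} ∪ T={A} → {A,C,T} (+1)
site 2, node JPQSTXZ: JSXZ={G} ∪ PQT={A,C,T} → {A,C,G,T} (+1)
per-site changes: [3, 2, 4]; total = 9

G,T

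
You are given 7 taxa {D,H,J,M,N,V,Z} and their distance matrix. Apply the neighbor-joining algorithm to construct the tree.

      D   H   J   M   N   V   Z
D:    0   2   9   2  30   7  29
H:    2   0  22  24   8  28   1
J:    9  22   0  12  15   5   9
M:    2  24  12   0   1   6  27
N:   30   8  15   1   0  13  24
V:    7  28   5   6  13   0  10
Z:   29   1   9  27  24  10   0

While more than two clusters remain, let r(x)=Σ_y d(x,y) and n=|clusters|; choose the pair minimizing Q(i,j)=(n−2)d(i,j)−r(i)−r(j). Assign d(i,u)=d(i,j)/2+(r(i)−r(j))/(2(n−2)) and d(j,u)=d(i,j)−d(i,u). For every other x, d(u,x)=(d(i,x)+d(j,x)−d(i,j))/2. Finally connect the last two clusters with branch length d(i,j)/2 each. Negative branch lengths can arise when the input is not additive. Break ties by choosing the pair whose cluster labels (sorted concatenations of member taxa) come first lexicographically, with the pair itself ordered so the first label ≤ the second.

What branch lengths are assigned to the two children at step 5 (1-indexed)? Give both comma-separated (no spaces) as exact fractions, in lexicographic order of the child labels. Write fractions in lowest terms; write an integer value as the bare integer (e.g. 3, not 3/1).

1. join H+Z (d=1, Q=-180) ⇒ HZ; edges |H|=-1, |Z|=2
  updated: d(D,HZ)=15, d(HZ,J)=15, d(HZ,M)=25, d(HZ,N)=31/2, d(HZ,V)=37/2
2. join M+N (d=1, Q=-233/2) ⇒ MN; edges |M|=-49/16, |N|=65/16
  updated: d(D,MN)=31/2, d(HZ,MN)=79/4, d(J,MN)=13, d(MN,V)=9
3. join D+HZ (d=15, Q=-279/4) ⇒ DHZ; edges |D|=31/8, |HZ|=89/8
  updated: d(DHZ,J)=9/2, d(DHZ,MN)=81/8, d(DHZ,V)=21/4
4. join DHZ+J (d=9/2, Q=-267/8) ⇒ DHJZ; edges |DHZ|=51/32, |J|=93/32
  updated: d(DHJZ,MN)=149/16, d(DHJZ,V)=23/8
5. join DHJZ+MN (d=149/16, Q=-339/16) ⇒ DHJMNZ; edges |DHJZ|=51/32, |MN|=247/32
  updated: d(DHJMNZ,V)=41/32
6. join DHJMNZ+V (d=41/32) ⇒ DHJMNVZ; edges |DHJMNZ|=41/64, |V|=41/64
final tree: ((((D:31/8,(H:-1,Z:2):89/8):51/32,J:93/32):51/32,(M:-49/16,N:65/16):247/32):41/64,V:41/64)
total length: 1027/32

51/32,247/32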